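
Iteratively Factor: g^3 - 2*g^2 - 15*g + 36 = (g - 3)*(g^2 + g - 12) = (g - 3)*(g + 4)*(g - 3)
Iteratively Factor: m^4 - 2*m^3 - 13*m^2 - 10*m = (m + 1)*(m^3 - 3*m^2 - 10*m) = (m - 5)*(m + 1)*(m^2 + 2*m) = m*(m - 5)*(m + 1)*(m + 2)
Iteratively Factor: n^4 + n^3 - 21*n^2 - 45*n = (n)*(n^3 + n^2 - 21*n - 45) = n*(n - 5)*(n^2 + 6*n + 9) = n*(n - 5)*(n + 3)*(n + 3)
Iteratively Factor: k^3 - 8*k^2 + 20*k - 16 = (k - 2)*(k^2 - 6*k + 8) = (k - 2)^2*(k - 4)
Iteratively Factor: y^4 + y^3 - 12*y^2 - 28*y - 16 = (y + 2)*(y^3 - y^2 - 10*y - 8) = (y - 4)*(y + 2)*(y^2 + 3*y + 2) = (y - 4)*(y + 1)*(y + 2)*(y + 2)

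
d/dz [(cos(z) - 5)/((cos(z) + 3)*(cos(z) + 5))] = (cos(z)^2 - 10*cos(z) - 55)*sin(z)/((cos(z) + 3)^2*(cos(z) + 5)^2)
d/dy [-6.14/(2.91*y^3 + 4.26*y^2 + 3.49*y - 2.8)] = (53.6022*y^2 + 52.3128*y + 21.4286)/(2.91*y^3 + 4.26*y^2 + 3.49*y - 2.8)^2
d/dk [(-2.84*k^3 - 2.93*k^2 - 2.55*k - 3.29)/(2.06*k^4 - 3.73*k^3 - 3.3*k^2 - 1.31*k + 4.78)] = (5.8504*k^6 + 12.0716*k^5 + 14.2021*k^4 + 15.5274*k^3 - 82.1174*k^2 - 49.7248*k - 16.4989)/(4.2436*k^8 - 15.3676*k^7 + 0.3169*k^6 + 19.2208*k^5 + 40.3562*k^4 - 27.0128*k^3 - 29.8319*k^2 - 12.5236*k + 22.8484)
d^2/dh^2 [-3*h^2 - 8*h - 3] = -6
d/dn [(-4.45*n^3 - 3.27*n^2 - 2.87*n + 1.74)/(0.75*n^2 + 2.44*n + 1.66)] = (-3.3375*n^4 - 21.716*n^3 - 27.9873*n^2 - 13.4664*n - 9.0098)/(0.5625*n^4 + 3.66*n^3 + 8.4436*n^2 + 8.1008*n + 2.7556)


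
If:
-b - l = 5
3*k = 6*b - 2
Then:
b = -l - 5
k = -2*l - 32/3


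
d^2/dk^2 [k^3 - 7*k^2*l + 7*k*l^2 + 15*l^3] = 6*k - 14*l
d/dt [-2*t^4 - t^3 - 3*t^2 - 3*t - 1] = -8*t^3 - 3*t^2 - 6*t - 3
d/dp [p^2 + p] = 2*p + 1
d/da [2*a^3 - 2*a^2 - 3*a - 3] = 6*a^2 - 4*a - 3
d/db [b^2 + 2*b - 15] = 2*b + 2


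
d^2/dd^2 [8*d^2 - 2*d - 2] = 16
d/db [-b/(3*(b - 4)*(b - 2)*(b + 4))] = 2*(b^3 - b^2 - 16)/(3*(b^6 - 4*b^5 - 28*b^4 + 128*b^3 + 128*b^2 - 1024*b + 1024))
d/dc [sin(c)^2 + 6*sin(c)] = 2*(sin(c) + 3)*cos(c)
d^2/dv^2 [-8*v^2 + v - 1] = -16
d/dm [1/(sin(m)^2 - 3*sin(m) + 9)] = (3 - 2*sin(m))*cos(m)/(sin(m)^2 - 3*sin(m) + 9)^2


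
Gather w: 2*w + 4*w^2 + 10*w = 4*w^2 + 12*w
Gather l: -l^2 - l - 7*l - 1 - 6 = -l^2 - 8*l - 7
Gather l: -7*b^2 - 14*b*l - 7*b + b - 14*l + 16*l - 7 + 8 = -7*b^2 - 6*b + l*(2 - 14*b) + 1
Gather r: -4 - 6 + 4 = -6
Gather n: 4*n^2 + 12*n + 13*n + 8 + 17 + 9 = 4*n^2 + 25*n + 34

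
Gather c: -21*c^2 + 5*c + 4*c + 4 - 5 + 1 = -21*c^2 + 9*c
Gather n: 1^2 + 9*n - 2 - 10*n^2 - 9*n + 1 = -10*n^2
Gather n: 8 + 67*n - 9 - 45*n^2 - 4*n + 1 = -45*n^2 + 63*n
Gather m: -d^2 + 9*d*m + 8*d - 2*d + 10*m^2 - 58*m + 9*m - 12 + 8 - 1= -d^2 + 6*d + 10*m^2 + m*(9*d - 49) - 5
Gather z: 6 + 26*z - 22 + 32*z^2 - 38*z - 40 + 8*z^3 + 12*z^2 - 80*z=8*z^3 + 44*z^2 - 92*z - 56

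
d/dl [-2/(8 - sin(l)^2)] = -8*sin(2*l)/(cos(2*l) + 15)^2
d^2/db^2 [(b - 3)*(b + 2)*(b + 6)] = 6*b + 10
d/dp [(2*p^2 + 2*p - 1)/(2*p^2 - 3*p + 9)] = 5*(-2*p^2 + 8*p + 3)/(4*p^4 - 12*p^3 + 45*p^2 - 54*p + 81)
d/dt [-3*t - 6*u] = -3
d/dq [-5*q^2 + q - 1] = 1 - 10*q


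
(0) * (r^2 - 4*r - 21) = 0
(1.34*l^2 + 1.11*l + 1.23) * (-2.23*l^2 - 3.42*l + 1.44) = -2.9882*l^4 - 7.0581*l^3 - 4.6095*l^2 - 2.6082*l + 1.7712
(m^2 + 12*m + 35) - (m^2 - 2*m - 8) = 14*m + 43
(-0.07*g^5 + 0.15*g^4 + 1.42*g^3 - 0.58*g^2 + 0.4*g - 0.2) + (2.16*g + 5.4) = -0.07*g^5 + 0.15*g^4 + 1.42*g^3 - 0.58*g^2 + 2.56*g + 5.2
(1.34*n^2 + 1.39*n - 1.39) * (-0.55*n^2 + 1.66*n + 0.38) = -0.737*n^4 + 1.4599*n^3 + 3.5811*n^2 - 1.7792*n - 0.5282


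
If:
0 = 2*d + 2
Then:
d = -1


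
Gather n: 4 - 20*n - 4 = -20*n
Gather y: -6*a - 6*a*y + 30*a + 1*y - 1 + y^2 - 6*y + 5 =24*a + y^2 + y*(-6*a - 5) + 4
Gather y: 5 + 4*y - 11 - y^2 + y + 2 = -y^2 + 5*y - 4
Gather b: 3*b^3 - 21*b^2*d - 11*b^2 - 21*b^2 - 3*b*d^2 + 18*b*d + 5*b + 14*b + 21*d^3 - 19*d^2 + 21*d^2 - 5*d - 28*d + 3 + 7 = 3*b^3 + b^2*(-21*d - 32) + b*(-3*d^2 + 18*d + 19) + 21*d^3 + 2*d^2 - 33*d + 10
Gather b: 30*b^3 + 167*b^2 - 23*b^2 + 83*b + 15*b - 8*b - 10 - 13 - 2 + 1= 30*b^3 + 144*b^2 + 90*b - 24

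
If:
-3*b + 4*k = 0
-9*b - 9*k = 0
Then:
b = 0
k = 0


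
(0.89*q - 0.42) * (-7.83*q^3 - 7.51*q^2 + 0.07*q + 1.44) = -6.9687*q^4 - 3.3953*q^3 + 3.2165*q^2 + 1.2522*q - 0.6048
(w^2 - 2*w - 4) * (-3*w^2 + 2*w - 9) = -3*w^4 + 8*w^3 - w^2 + 10*w + 36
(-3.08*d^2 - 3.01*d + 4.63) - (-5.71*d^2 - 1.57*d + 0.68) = 2.63*d^2 - 1.44*d + 3.95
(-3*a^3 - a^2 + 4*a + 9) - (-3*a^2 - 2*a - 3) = -3*a^3 + 2*a^2 + 6*a + 12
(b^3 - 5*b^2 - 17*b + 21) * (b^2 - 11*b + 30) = b^5 - 16*b^4 + 68*b^3 + 58*b^2 - 741*b + 630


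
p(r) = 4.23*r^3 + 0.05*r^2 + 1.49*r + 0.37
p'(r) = 12.69*r^2 + 0.1*r + 1.49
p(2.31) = 56.22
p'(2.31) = 69.44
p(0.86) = 4.38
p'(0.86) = 10.96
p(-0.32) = -0.24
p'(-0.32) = 2.76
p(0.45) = 1.44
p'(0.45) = 4.10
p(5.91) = 884.10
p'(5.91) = 445.32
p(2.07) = 41.19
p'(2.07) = 56.07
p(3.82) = 242.58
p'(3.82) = 187.05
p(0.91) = 4.95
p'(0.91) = 12.09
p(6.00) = 924.79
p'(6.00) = 458.93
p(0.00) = 0.37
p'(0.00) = 1.49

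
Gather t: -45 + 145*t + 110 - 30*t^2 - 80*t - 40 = -30*t^2 + 65*t + 25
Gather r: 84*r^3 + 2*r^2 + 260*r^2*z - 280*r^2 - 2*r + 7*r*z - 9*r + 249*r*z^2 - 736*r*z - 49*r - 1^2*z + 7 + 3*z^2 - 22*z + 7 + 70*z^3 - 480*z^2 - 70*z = 84*r^3 + r^2*(260*z - 278) + r*(249*z^2 - 729*z - 60) + 70*z^3 - 477*z^2 - 93*z + 14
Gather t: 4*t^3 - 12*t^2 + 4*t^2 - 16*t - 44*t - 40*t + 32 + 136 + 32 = 4*t^3 - 8*t^2 - 100*t + 200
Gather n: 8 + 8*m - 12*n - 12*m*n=8*m + n*(-12*m - 12) + 8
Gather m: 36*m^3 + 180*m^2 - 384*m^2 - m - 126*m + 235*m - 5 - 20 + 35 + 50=36*m^3 - 204*m^2 + 108*m + 60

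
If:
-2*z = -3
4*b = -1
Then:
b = -1/4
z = 3/2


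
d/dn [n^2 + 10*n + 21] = 2*n + 10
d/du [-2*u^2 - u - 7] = -4*u - 1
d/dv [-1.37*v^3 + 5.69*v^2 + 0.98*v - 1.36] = -4.11*v^2 + 11.38*v + 0.98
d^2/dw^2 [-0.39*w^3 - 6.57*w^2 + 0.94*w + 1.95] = -2.34*w - 13.14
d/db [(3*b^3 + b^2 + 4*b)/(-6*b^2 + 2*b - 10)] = (-9*b^4 + 6*b^3 - 32*b^2 - 10*b - 20)/(2*(9*b^4 - 6*b^3 + 31*b^2 - 10*b + 25))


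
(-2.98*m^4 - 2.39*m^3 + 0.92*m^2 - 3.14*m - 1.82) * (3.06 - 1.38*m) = 4.1124*m^5 - 5.8206*m^4 - 8.583*m^3 + 7.1484*m^2 - 7.0968*m - 5.5692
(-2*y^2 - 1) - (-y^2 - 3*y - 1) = -y^2 + 3*y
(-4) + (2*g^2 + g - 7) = 2*g^2 + g - 11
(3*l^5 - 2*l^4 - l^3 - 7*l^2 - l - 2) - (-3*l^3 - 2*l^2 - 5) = 3*l^5 - 2*l^4 + 2*l^3 - 5*l^2 - l + 3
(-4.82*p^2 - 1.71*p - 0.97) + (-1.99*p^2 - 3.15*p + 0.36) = -6.81*p^2 - 4.86*p - 0.61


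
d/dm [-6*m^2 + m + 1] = 1 - 12*m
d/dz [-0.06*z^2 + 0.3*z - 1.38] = 0.3 - 0.12*z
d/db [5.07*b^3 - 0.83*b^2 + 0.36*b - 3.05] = 15.21*b^2 - 1.66*b + 0.36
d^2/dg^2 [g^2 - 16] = 2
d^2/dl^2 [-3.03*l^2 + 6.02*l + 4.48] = -6.06000000000000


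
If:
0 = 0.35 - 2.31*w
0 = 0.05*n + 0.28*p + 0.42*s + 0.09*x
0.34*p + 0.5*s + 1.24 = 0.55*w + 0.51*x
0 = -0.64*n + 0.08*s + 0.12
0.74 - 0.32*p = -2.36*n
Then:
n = -0.03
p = 2.06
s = -1.78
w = 0.15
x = 1.90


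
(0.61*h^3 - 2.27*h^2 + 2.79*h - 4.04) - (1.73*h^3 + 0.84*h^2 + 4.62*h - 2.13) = -1.12*h^3 - 3.11*h^2 - 1.83*h - 1.91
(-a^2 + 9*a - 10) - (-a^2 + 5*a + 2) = 4*a - 12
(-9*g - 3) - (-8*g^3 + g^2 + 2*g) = 8*g^3 - g^2 - 11*g - 3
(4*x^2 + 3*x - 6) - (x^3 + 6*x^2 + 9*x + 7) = -x^3 - 2*x^2 - 6*x - 13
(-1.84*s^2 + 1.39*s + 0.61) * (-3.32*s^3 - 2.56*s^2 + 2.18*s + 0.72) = 6.1088*s^5 + 0.0956000000000001*s^4 - 9.5948*s^3 + 0.1438*s^2 + 2.3306*s + 0.4392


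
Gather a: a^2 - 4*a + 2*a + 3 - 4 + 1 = a^2 - 2*a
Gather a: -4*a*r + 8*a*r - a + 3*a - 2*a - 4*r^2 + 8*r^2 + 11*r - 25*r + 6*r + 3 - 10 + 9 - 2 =4*a*r + 4*r^2 - 8*r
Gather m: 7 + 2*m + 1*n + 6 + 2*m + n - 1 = 4*m + 2*n + 12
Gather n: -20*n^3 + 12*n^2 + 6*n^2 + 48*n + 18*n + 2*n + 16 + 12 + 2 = -20*n^3 + 18*n^2 + 68*n + 30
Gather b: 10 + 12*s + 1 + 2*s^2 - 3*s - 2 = 2*s^2 + 9*s + 9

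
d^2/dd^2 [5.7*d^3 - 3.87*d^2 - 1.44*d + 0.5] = 34.2*d - 7.74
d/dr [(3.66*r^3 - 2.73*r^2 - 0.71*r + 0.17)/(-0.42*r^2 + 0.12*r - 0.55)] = (-1.5372*r^4 + 0.8784*r^3 - 6.6648*r^2 + 3.1458*r + 0.3701)/(0.1764*r^4 - 0.1008*r^3 + 0.4764*r^2 - 0.132*r + 0.3025)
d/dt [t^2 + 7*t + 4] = 2*t + 7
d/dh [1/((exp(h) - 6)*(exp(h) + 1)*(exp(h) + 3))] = -((exp(h) - 6)*(exp(h) + 1) + (exp(h) - 6)*(exp(h) + 3) + (exp(h) + 1)*(exp(h) + 3))/(4*(exp(h) - 6)^2*(exp(h) + 3)^2*cosh(h/2)^2)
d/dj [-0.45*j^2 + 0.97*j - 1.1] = 0.97 - 0.9*j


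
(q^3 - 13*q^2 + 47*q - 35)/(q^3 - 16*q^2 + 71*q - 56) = (q - 5)/(q - 8)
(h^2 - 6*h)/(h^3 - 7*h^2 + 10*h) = (h - 6)/(h^2 - 7*h + 10)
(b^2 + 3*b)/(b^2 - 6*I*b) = (b + 3)/(b - 6*I)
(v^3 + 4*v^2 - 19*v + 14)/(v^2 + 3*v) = (v^3 + 4*v^2 - 19*v + 14)/(v*(v + 3))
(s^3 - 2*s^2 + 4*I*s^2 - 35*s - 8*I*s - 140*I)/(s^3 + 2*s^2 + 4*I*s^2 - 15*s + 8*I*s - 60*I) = (s - 7)/(s - 3)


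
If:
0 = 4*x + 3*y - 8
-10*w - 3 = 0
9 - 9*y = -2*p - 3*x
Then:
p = 45*y/8 - 15/2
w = -3/10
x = 2 - 3*y/4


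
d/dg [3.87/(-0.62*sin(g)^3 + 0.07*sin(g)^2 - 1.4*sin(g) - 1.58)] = (7.1982*sin(g)^2 - 0.5418*sin(g) + 5.418)*cos(g)/(0.62*sin(g)^3 - 0.07*sin(g)^2 + 1.4*sin(g) + 1.58)^2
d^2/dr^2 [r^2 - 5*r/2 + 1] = 2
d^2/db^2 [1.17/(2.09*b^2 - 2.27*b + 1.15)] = (-10.221354*b^2 + 11.101662*b + 1.17*(4.18*b - 2.27)*(8.36*b - 4.54) - 5.62419)/(2.09*b^2 - 2.27*b + 1.15)^3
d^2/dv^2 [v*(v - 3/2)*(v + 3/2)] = 6*v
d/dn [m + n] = 1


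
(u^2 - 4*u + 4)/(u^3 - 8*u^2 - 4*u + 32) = (u - 2)/(u^2 - 6*u - 16)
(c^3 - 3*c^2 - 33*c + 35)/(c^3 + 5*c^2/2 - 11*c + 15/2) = 2*(c - 7)/(2*c - 3)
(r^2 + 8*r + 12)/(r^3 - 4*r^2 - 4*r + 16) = (r + 6)/(r^2 - 6*r + 8)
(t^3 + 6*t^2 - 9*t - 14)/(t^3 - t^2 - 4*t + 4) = (t^2 + 8*t + 7)/(t^2 + t - 2)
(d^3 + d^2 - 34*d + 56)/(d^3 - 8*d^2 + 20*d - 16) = (d + 7)/(d - 2)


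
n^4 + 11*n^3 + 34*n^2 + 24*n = n*(n + 1)*(n + 4)*(n + 6)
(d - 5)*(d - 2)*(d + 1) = d^3 - 6*d^2 + 3*d + 10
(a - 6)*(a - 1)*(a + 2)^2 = a^4 - 3*a^3 - 18*a^2 - 4*a + 24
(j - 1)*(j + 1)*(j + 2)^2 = j^4 + 4*j^3 + 3*j^2 - 4*j - 4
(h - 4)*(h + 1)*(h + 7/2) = h^3 + h^2/2 - 29*h/2 - 14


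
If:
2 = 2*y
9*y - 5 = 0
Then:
No Solution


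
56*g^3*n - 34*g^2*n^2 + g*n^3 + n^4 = n*(-4*g + n)*(-2*g + n)*(7*g + n)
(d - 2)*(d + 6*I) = d^2 - 2*d + 6*I*d - 12*I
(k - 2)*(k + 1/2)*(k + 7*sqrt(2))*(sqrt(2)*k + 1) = sqrt(2)*k^4 - 3*sqrt(2)*k^3/2 + 15*k^3 - 45*k^2/2 + 6*sqrt(2)*k^2 - 15*k - 21*sqrt(2)*k/2 - 7*sqrt(2)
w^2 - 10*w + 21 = (w - 7)*(w - 3)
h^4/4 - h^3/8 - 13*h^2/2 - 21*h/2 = h*(h/4 + 1/2)*(h - 6)*(h + 7/2)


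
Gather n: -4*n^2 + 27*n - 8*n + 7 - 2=-4*n^2 + 19*n + 5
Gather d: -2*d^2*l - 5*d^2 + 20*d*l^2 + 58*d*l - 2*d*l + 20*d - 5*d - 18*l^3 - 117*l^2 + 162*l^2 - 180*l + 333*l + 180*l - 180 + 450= d^2*(-2*l - 5) + d*(20*l^2 + 56*l + 15) - 18*l^3 + 45*l^2 + 333*l + 270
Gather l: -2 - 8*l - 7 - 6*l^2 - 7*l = -6*l^2 - 15*l - 9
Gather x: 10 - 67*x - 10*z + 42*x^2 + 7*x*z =42*x^2 + x*(7*z - 67) - 10*z + 10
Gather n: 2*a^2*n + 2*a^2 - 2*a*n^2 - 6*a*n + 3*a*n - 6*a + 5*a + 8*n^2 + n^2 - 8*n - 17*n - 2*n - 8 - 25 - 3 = 2*a^2 - a + n^2*(9 - 2*a) + n*(2*a^2 - 3*a - 27) - 36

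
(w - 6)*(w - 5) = w^2 - 11*w + 30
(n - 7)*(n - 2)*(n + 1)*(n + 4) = n^4 - 4*n^3 - 27*n^2 + 34*n + 56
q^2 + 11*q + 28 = (q + 4)*(q + 7)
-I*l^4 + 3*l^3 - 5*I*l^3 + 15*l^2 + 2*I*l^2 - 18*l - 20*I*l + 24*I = (l + 6)*(l - I)*(l + 4*I)*(-I*l + I)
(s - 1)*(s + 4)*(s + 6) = s^3 + 9*s^2 + 14*s - 24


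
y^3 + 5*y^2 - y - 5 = (y - 1)*(y + 1)*(y + 5)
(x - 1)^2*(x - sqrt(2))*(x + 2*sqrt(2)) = x^4 - 2*x^3 + sqrt(2)*x^3 - 3*x^2 - 2*sqrt(2)*x^2 + sqrt(2)*x + 8*x - 4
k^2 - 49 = (k - 7)*(k + 7)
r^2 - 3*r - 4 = (r - 4)*(r + 1)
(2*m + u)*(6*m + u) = 12*m^2 + 8*m*u + u^2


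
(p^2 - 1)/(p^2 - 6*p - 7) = (p - 1)/(p - 7)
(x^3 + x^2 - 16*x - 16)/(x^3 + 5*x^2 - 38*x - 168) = (x^2 - 3*x - 4)/(x^2 + x - 42)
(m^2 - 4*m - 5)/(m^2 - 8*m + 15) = (m + 1)/(m - 3)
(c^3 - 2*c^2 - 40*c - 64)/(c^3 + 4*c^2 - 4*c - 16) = (c - 8)/(c - 2)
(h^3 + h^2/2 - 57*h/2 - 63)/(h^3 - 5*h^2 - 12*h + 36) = (h + 7/2)/(h - 2)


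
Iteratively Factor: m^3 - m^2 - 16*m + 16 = (m + 4)*(m^2 - 5*m + 4) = (m - 4)*(m + 4)*(m - 1)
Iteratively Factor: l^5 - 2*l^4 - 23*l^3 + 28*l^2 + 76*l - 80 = (l + 2)*(l^4 - 4*l^3 - 15*l^2 + 58*l - 40) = (l - 5)*(l + 2)*(l^3 + l^2 - 10*l + 8) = (l - 5)*(l + 2)*(l + 4)*(l^2 - 3*l + 2) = (l - 5)*(l - 1)*(l + 2)*(l + 4)*(l - 2)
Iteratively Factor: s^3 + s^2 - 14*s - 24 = (s + 2)*(s^2 - s - 12) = (s + 2)*(s + 3)*(s - 4)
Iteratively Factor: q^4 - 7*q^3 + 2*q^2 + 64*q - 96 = (q + 3)*(q^3 - 10*q^2 + 32*q - 32) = (q - 4)*(q + 3)*(q^2 - 6*q + 8) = (q - 4)*(q - 2)*(q + 3)*(q - 4)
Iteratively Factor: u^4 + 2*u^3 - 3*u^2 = (u - 1)*(u^3 + 3*u^2) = u*(u - 1)*(u^2 + 3*u) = u*(u - 1)*(u + 3)*(u)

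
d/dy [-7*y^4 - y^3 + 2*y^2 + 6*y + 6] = -28*y^3 - 3*y^2 + 4*y + 6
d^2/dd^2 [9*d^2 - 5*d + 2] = 18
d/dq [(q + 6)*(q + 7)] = 2*q + 13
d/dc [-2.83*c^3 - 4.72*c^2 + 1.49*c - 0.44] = -8.49*c^2 - 9.44*c + 1.49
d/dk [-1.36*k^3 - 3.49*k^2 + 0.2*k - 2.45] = -4.08*k^2 - 6.98*k + 0.2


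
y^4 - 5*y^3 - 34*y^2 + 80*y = y*(y - 8)*(y - 2)*(y + 5)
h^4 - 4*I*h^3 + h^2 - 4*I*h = h*(h - 4*I)*(h - I)*(h + I)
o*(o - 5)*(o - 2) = o^3 - 7*o^2 + 10*o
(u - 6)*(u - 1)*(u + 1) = u^3 - 6*u^2 - u + 6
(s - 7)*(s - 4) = s^2 - 11*s + 28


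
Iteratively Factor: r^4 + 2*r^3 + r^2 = (r)*(r^3 + 2*r^2 + r) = r^2*(r^2 + 2*r + 1) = r^2*(r + 1)*(r + 1)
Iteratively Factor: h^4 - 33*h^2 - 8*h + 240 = (h - 5)*(h^3 + 5*h^2 - 8*h - 48) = (h - 5)*(h + 4)*(h^2 + h - 12) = (h - 5)*(h - 3)*(h + 4)*(h + 4)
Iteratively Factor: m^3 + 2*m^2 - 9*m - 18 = (m + 2)*(m^2 - 9) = (m + 2)*(m + 3)*(m - 3)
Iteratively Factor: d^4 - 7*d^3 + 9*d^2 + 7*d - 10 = (d + 1)*(d^3 - 8*d^2 + 17*d - 10) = (d - 1)*(d + 1)*(d^2 - 7*d + 10) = (d - 2)*(d - 1)*(d + 1)*(d - 5)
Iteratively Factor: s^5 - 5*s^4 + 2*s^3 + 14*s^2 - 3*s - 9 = (s - 3)*(s^4 - 2*s^3 - 4*s^2 + 2*s + 3) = (s - 3)*(s + 1)*(s^3 - 3*s^2 - s + 3) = (s - 3)*(s + 1)^2*(s^2 - 4*s + 3) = (s - 3)^2*(s + 1)^2*(s - 1)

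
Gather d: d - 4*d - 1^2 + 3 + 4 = 6 - 3*d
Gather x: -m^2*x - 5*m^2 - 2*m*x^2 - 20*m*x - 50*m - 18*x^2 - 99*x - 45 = -5*m^2 - 50*m + x^2*(-2*m - 18) + x*(-m^2 - 20*m - 99) - 45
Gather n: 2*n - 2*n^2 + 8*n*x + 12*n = -2*n^2 + n*(8*x + 14)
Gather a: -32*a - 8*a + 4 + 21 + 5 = 30 - 40*a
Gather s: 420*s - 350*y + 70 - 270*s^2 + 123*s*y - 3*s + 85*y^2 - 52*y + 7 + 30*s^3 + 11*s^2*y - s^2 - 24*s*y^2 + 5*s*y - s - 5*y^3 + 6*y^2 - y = 30*s^3 + s^2*(11*y - 271) + s*(-24*y^2 + 128*y + 416) - 5*y^3 + 91*y^2 - 403*y + 77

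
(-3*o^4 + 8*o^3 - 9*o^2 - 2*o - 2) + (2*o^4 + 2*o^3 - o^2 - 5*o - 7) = -o^4 + 10*o^3 - 10*o^2 - 7*o - 9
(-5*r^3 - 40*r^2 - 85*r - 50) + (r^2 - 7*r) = -5*r^3 - 39*r^2 - 92*r - 50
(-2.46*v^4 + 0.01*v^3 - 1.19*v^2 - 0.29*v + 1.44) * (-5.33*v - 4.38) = 13.1118*v^5 + 10.7215*v^4 + 6.2989*v^3 + 6.7579*v^2 - 6.405*v - 6.3072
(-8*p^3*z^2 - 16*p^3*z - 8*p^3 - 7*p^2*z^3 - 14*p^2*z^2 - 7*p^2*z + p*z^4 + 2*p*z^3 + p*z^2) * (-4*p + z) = 32*p^4*z^2 + 64*p^4*z + 32*p^4 + 20*p^3*z^3 + 40*p^3*z^2 + 20*p^3*z - 11*p^2*z^4 - 22*p^2*z^3 - 11*p^2*z^2 + p*z^5 + 2*p*z^4 + p*z^3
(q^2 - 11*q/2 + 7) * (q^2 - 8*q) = q^4 - 27*q^3/2 + 51*q^2 - 56*q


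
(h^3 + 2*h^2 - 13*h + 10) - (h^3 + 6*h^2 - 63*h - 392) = -4*h^2 + 50*h + 402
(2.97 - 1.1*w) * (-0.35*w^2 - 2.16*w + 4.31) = 0.385*w^3 + 1.3365*w^2 - 11.1562*w + 12.8007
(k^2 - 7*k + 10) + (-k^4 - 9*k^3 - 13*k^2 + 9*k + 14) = -k^4 - 9*k^3 - 12*k^2 + 2*k + 24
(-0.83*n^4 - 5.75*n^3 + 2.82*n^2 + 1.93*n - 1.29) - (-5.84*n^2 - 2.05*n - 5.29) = -0.83*n^4 - 5.75*n^3 + 8.66*n^2 + 3.98*n + 4.0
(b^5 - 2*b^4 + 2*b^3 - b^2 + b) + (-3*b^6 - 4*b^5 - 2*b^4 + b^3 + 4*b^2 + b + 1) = -3*b^6 - 3*b^5 - 4*b^4 + 3*b^3 + 3*b^2 + 2*b + 1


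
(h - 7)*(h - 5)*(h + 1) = h^3 - 11*h^2 + 23*h + 35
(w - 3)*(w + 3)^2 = w^3 + 3*w^2 - 9*w - 27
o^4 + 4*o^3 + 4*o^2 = o^2*(o + 2)^2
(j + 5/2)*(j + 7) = j^2 + 19*j/2 + 35/2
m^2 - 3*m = m*(m - 3)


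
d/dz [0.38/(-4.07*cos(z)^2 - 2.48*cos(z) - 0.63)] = -(3.0932*cos(z) + 0.9424)*sin(z)/(4.07*cos(z)^2 + 2.48*cos(z) + 0.63)^2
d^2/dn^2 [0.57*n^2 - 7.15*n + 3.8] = 1.14000000000000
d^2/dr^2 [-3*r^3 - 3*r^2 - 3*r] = -18*r - 6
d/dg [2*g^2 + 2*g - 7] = 4*g + 2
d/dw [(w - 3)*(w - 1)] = 2*w - 4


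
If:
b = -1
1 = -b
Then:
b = -1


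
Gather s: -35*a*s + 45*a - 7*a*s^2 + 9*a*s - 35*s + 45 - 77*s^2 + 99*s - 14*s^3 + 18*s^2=45*a - 14*s^3 + s^2*(-7*a - 59) + s*(64 - 26*a) + 45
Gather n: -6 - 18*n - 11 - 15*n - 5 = -33*n - 22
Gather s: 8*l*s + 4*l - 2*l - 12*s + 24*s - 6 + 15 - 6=2*l + s*(8*l + 12) + 3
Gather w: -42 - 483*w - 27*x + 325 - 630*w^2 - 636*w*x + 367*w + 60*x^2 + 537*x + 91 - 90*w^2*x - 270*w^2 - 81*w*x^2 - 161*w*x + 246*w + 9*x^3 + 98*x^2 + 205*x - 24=w^2*(-90*x - 900) + w*(-81*x^2 - 797*x + 130) + 9*x^3 + 158*x^2 + 715*x + 350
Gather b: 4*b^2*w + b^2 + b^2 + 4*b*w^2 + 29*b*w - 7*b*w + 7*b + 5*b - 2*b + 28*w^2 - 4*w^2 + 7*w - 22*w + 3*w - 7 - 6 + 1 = b^2*(4*w + 2) + b*(4*w^2 + 22*w + 10) + 24*w^2 - 12*w - 12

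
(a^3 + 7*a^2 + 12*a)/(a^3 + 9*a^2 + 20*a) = (a + 3)/(a + 5)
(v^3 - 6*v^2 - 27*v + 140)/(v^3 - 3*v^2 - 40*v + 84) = (v^2 + v - 20)/(v^2 + 4*v - 12)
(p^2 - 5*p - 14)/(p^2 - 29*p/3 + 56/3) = 3*(p + 2)/(3*p - 8)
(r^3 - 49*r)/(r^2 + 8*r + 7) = r*(r - 7)/(r + 1)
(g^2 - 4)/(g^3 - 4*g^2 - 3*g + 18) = (g - 2)/(g^2 - 6*g + 9)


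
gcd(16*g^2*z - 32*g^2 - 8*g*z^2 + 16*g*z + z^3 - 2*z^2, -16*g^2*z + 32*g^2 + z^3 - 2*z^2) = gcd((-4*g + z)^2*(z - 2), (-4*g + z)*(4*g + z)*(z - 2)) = -4*g*z + 8*g + z^2 - 2*z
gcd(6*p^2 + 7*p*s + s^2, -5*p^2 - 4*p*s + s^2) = p + s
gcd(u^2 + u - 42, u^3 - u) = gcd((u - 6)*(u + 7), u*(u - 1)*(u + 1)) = 1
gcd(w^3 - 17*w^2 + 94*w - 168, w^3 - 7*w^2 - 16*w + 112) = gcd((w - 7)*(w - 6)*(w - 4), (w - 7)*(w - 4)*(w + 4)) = w^2 - 11*w + 28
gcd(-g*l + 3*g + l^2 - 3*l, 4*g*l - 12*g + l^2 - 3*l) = l - 3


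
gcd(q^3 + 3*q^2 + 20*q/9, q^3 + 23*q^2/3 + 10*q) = q^2 + 5*q/3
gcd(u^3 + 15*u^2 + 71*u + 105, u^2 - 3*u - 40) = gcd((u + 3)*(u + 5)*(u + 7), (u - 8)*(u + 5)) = u + 5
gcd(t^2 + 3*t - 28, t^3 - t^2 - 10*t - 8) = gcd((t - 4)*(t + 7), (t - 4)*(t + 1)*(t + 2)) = t - 4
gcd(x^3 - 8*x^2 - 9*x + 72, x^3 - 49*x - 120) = x^2 - 5*x - 24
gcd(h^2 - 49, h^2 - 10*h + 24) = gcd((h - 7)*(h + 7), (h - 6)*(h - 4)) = 1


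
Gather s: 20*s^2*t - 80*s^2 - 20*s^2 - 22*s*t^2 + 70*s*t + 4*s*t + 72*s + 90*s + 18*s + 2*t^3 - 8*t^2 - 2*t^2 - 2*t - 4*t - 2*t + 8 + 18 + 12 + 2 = s^2*(20*t - 100) + s*(-22*t^2 + 74*t + 180) + 2*t^3 - 10*t^2 - 8*t + 40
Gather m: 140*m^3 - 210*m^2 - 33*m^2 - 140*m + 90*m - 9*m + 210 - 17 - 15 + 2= 140*m^3 - 243*m^2 - 59*m + 180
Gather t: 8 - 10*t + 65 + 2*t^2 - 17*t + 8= 2*t^2 - 27*t + 81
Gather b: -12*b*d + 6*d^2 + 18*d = -12*b*d + 6*d^2 + 18*d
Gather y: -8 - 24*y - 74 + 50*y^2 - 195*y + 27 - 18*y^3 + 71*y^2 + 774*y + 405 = -18*y^3 + 121*y^2 + 555*y + 350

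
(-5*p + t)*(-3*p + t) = 15*p^2 - 8*p*t + t^2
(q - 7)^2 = q^2 - 14*q + 49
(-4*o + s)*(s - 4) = -4*o*s + 16*o + s^2 - 4*s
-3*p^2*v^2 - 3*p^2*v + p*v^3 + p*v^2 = v*(-3*p + v)*(p*v + p)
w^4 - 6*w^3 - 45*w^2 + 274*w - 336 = (w - 8)*(w - 3)*(w - 2)*(w + 7)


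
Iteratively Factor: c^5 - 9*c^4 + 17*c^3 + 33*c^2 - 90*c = (c)*(c^4 - 9*c^3 + 17*c^2 + 33*c - 90) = c*(c - 5)*(c^3 - 4*c^2 - 3*c + 18) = c*(c - 5)*(c - 3)*(c^2 - c - 6) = c*(c - 5)*(c - 3)*(c + 2)*(c - 3)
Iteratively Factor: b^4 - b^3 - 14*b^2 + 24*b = (b + 4)*(b^3 - 5*b^2 + 6*b) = b*(b + 4)*(b^2 - 5*b + 6) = b*(b - 3)*(b + 4)*(b - 2)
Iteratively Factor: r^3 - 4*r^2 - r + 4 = (r + 1)*(r^2 - 5*r + 4) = (r - 1)*(r + 1)*(r - 4)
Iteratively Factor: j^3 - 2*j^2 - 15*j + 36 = (j - 3)*(j^2 + j - 12) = (j - 3)^2*(j + 4)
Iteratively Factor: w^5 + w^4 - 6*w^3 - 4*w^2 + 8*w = (w + 2)*(w^4 - w^3 - 4*w^2 + 4*w) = (w - 1)*(w + 2)*(w^3 - 4*w) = w*(w - 1)*(w + 2)*(w^2 - 4) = w*(w - 1)*(w + 2)^2*(w - 2)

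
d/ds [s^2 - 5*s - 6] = 2*s - 5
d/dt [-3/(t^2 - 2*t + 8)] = 6*(t - 1)/(t^2 - 2*t + 8)^2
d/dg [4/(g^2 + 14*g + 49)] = 8*(-g - 7)/(g^2 + 14*g + 49)^2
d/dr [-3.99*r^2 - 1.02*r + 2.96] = -7.98*r - 1.02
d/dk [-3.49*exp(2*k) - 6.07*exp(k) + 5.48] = (-6.98*exp(k) - 6.07)*exp(k)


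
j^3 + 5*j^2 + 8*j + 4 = (j + 1)*(j + 2)^2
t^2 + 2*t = t*(t + 2)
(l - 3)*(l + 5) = l^2 + 2*l - 15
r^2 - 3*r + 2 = (r - 2)*(r - 1)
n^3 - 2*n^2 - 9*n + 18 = (n - 3)*(n - 2)*(n + 3)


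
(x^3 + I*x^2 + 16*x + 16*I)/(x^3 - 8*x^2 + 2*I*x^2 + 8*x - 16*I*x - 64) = (x^2 - 3*I*x + 4)/(x^2 - 2*x*(4 + I) + 16*I)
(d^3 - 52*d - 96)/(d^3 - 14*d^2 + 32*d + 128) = (d + 6)/(d - 8)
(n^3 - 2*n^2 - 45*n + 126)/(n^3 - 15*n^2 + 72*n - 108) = (n + 7)/(n - 6)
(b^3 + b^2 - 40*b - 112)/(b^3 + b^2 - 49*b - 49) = (b^2 + 8*b + 16)/(b^2 + 8*b + 7)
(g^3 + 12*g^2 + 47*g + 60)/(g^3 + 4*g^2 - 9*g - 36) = (g + 5)/(g - 3)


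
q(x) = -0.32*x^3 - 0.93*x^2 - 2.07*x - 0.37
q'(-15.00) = -190.17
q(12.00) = -712.09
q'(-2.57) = -3.63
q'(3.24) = -18.17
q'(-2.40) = -3.14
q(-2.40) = 3.66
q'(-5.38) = -19.85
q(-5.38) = 33.68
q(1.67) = -7.91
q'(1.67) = -7.85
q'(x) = -0.96*x^2 - 1.86*x - 2.07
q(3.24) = -27.72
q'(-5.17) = -18.11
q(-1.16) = 1.28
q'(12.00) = -162.63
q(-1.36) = 1.53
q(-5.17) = 29.69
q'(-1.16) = -1.20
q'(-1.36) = -1.32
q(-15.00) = 901.43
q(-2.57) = 4.24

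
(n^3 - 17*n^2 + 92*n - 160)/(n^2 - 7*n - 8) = (n^2 - 9*n + 20)/(n + 1)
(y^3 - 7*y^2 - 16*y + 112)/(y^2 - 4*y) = y - 3 - 28/y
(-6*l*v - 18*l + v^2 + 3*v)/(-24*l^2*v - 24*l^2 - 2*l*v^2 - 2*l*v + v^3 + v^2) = (v + 3)/(4*l*v + 4*l + v^2 + v)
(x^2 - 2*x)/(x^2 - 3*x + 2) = x/(x - 1)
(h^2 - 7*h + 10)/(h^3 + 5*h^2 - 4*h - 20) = (h - 5)/(h^2 + 7*h + 10)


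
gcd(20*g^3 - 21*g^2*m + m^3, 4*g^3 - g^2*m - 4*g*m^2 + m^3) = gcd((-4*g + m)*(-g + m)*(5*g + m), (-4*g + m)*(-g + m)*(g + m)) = 4*g^2 - 5*g*m + m^2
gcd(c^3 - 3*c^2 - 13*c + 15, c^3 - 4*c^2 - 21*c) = c + 3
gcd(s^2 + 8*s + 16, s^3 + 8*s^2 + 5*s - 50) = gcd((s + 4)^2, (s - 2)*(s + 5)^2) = 1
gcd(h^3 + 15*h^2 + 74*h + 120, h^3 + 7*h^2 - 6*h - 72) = h^2 + 10*h + 24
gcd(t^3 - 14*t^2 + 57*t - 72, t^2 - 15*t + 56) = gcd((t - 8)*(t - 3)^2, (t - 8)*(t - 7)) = t - 8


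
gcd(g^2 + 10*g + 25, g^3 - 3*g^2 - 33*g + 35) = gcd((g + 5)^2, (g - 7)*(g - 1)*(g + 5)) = g + 5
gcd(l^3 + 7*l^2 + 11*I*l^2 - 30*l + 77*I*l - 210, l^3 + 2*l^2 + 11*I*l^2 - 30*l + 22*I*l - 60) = l^2 + 11*I*l - 30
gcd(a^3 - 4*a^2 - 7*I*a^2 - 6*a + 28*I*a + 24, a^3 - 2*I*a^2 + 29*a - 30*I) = a^2 - 7*I*a - 6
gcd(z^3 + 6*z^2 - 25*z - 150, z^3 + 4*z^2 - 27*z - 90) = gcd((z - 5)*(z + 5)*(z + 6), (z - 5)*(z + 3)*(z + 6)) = z^2 + z - 30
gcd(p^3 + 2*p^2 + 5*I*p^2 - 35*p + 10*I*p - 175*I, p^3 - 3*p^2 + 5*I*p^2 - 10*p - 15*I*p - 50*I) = p^2 + p*(-5 + 5*I) - 25*I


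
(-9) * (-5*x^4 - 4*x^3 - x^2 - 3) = 45*x^4 + 36*x^3 + 9*x^2 + 27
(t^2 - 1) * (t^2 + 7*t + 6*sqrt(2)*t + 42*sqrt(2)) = t^4 + 7*t^3 + 6*sqrt(2)*t^3 - t^2 + 42*sqrt(2)*t^2 - 6*sqrt(2)*t - 7*t - 42*sqrt(2)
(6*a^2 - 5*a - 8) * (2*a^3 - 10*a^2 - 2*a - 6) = 12*a^5 - 70*a^4 + 22*a^3 + 54*a^2 + 46*a + 48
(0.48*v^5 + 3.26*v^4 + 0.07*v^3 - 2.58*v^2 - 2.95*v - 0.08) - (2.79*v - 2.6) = 0.48*v^5 + 3.26*v^4 + 0.07*v^3 - 2.58*v^2 - 5.74*v + 2.52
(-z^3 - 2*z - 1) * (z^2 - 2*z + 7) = -z^5 + 2*z^4 - 9*z^3 + 3*z^2 - 12*z - 7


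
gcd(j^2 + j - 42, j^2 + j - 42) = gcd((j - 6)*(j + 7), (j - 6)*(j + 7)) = j^2 + j - 42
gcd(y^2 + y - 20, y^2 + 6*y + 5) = y + 5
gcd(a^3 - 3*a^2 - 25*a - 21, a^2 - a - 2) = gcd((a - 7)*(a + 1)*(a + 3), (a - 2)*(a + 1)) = a + 1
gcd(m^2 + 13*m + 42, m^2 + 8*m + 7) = m + 7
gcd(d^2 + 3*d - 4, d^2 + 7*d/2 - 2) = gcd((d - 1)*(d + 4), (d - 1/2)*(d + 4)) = d + 4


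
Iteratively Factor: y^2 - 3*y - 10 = (y + 2)*(y - 5)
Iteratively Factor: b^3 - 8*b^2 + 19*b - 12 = (b - 4)*(b^2 - 4*b + 3) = (b - 4)*(b - 1)*(b - 3)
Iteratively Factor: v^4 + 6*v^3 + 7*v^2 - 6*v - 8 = (v + 4)*(v^3 + 2*v^2 - v - 2) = (v - 1)*(v + 4)*(v^2 + 3*v + 2) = (v - 1)*(v + 2)*(v + 4)*(v + 1)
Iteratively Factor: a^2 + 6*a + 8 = (a + 2)*(a + 4)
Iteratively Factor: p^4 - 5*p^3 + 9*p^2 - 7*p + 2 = (p - 2)*(p^3 - 3*p^2 + 3*p - 1) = (p - 2)*(p - 1)*(p^2 - 2*p + 1) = (p - 2)*(p - 1)^2*(p - 1)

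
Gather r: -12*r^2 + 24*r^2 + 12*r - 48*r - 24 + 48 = 12*r^2 - 36*r + 24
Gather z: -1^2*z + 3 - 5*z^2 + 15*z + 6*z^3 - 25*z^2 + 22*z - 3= 6*z^3 - 30*z^2 + 36*z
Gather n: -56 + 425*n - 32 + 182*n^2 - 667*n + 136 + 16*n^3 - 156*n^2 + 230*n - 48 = 16*n^3 + 26*n^2 - 12*n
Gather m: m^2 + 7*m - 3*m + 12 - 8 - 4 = m^2 + 4*m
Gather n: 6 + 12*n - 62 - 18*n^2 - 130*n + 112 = -18*n^2 - 118*n + 56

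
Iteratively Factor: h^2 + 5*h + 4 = (h + 4)*(h + 1)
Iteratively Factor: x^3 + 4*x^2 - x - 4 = (x + 1)*(x^2 + 3*x - 4) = (x + 1)*(x + 4)*(x - 1)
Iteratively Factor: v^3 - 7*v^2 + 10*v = (v)*(v^2 - 7*v + 10) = v*(v - 2)*(v - 5)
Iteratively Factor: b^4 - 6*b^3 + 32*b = (b + 2)*(b^3 - 8*b^2 + 16*b) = (b - 4)*(b + 2)*(b^2 - 4*b) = b*(b - 4)*(b + 2)*(b - 4)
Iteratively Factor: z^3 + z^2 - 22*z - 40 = (z + 2)*(z^2 - z - 20) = (z - 5)*(z + 2)*(z + 4)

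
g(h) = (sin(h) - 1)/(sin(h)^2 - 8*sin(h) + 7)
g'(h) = (-2*sin(h)*cos(h) + 8*cos(h))*(sin(h) - 1)/(sin(h)^2 - 8*sin(h) + 7)^2 + cos(h)/(sin(h)^2 - 8*sin(h) + 7)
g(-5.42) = -0.16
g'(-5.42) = -0.02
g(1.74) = -0.17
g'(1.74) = 0.00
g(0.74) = -0.16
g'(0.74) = -0.02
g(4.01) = -0.13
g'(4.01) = 0.01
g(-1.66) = -0.13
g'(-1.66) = 0.00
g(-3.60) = -0.15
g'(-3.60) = 0.02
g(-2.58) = -0.13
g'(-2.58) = 0.01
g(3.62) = -0.13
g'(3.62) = 0.02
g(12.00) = -0.13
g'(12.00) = -0.01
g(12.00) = -0.13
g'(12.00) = -0.01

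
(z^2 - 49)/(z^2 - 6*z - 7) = (z + 7)/(z + 1)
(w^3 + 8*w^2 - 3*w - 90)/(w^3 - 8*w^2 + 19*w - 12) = (w^2 + 11*w + 30)/(w^2 - 5*w + 4)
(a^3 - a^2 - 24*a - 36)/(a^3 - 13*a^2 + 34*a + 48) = (a^2 + 5*a + 6)/(a^2 - 7*a - 8)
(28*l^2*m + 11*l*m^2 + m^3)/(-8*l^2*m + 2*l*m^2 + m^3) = (-7*l - m)/(2*l - m)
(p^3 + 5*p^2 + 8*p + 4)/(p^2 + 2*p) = p + 3 + 2/p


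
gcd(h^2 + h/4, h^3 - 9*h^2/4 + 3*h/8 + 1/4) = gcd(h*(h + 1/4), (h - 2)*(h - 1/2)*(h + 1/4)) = h + 1/4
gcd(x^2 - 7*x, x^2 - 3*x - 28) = x - 7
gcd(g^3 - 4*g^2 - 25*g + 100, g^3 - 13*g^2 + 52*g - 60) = g - 5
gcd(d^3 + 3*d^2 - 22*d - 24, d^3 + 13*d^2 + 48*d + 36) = d^2 + 7*d + 6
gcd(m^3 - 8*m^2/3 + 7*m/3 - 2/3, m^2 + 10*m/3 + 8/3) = 1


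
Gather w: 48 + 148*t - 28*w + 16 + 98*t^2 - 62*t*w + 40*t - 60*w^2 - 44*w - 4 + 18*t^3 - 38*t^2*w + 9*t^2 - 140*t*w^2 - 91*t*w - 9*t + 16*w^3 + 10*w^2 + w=18*t^3 + 107*t^2 + 179*t + 16*w^3 + w^2*(-140*t - 50) + w*(-38*t^2 - 153*t - 71) + 60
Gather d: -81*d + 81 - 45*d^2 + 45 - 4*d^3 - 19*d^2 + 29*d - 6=-4*d^3 - 64*d^2 - 52*d + 120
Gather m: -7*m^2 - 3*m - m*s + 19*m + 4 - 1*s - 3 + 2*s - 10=-7*m^2 + m*(16 - s) + s - 9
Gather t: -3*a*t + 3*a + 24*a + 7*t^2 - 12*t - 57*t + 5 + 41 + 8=27*a + 7*t^2 + t*(-3*a - 69) + 54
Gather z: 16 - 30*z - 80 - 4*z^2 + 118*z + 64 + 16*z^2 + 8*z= 12*z^2 + 96*z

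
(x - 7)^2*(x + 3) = x^3 - 11*x^2 + 7*x + 147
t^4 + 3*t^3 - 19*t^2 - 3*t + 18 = (t - 3)*(t - 1)*(t + 1)*(t + 6)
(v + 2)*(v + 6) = v^2 + 8*v + 12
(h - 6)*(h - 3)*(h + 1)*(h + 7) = h^4 - h^3 - 47*h^2 + 81*h + 126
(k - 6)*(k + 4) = k^2 - 2*k - 24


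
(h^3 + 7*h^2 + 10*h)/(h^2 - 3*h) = (h^2 + 7*h + 10)/(h - 3)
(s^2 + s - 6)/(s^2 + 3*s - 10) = (s + 3)/(s + 5)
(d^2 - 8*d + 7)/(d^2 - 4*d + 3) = (d - 7)/(d - 3)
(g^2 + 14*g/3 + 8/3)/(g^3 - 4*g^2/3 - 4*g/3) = (g + 4)/(g*(g - 2))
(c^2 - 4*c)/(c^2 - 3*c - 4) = c/(c + 1)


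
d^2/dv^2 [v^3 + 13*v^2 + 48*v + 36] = 6*v + 26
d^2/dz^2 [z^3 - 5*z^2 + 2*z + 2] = 6*z - 10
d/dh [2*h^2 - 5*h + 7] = 4*h - 5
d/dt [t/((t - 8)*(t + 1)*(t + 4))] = (-2*t^3 + 3*t^2 - 32)/(t^6 - 6*t^5 - 63*t^4 + 152*t^3 + 1488*t^2 + 2304*t + 1024)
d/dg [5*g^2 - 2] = 10*g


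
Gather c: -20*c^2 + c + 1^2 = -20*c^2 + c + 1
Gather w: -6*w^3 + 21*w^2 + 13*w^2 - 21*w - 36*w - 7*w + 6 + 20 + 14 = -6*w^3 + 34*w^2 - 64*w + 40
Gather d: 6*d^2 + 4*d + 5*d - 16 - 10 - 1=6*d^2 + 9*d - 27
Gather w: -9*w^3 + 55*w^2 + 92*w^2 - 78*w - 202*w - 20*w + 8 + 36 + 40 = -9*w^3 + 147*w^2 - 300*w + 84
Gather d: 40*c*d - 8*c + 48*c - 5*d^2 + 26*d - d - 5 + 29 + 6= 40*c - 5*d^2 + d*(40*c + 25) + 30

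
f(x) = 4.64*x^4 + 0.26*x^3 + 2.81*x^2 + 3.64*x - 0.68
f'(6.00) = 4074.40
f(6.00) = 6191.92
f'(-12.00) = -32023.16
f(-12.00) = 96126.04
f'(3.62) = 914.65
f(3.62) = 858.46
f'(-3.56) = -843.87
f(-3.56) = 755.52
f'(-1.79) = -110.37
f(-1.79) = 47.95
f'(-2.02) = -157.51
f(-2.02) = 78.54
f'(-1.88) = -127.49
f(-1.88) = 58.64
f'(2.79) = 428.47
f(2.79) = 318.14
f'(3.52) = 842.57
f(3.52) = 770.63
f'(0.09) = 4.17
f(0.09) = -0.33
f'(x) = 18.56*x^3 + 0.78*x^2 + 5.62*x + 3.64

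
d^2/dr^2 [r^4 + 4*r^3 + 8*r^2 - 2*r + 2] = 12*r^2 + 24*r + 16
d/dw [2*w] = 2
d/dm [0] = 0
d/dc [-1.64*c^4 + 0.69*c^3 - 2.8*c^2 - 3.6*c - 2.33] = -6.56*c^3 + 2.07*c^2 - 5.6*c - 3.6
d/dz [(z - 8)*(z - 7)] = 2*z - 15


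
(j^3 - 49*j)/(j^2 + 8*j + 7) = j*(j - 7)/(j + 1)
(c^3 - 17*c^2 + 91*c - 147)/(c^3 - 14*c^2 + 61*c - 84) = (c - 7)/(c - 4)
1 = 1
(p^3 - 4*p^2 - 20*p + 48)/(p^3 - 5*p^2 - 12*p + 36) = (p + 4)/(p + 3)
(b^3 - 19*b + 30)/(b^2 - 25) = (b^2 - 5*b + 6)/(b - 5)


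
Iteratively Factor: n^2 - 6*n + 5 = (n - 5)*(n - 1)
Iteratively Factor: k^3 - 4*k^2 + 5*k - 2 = (k - 2)*(k^2 - 2*k + 1) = (k - 2)*(k - 1)*(k - 1)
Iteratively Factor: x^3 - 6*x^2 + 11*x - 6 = (x - 3)*(x^2 - 3*x + 2) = (x - 3)*(x - 1)*(x - 2)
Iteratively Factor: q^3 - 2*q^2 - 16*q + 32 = (q - 2)*(q^2 - 16) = (q - 2)*(q + 4)*(q - 4)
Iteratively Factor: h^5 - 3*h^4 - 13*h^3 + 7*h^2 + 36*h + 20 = (h - 2)*(h^4 - h^3 - 15*h^2 - 23*h - 10) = (h - 2)*(h + 1)*(h^3 - 2*h^2 - 13*h - 10) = (h - 2)*(h + 1)^2*(h^2 - 3*h - 10) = (h - 2)*(h + 1)^2*(h + 2)*(h - 5)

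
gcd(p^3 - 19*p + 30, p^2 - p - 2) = p - 2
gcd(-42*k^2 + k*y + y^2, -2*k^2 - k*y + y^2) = 1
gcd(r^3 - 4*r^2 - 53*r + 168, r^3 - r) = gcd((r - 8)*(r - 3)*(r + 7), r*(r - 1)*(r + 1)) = 1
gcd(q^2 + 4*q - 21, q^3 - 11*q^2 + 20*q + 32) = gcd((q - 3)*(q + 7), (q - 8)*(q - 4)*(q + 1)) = 1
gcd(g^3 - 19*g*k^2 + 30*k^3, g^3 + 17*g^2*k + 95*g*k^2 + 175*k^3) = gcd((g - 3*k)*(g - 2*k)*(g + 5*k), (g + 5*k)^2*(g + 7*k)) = g + 5*k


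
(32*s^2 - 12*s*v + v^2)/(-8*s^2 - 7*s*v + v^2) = (-4*s + v)/(s + v)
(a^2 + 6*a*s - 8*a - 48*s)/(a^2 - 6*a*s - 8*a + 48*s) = (-a - 6*s)/(-a + 6*s)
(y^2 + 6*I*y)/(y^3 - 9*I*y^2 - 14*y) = (y + 6*I)/(y^2 - 9*I*y - 14)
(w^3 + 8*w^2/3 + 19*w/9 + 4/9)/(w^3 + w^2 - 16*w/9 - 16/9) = (3*w + 1)/(3*w - 4)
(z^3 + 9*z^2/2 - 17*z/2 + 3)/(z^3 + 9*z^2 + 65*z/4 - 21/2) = 2*(z - 1)/(2*z + 7)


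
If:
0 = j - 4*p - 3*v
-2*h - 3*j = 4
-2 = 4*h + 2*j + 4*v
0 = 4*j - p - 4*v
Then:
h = -133/8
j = 39/4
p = -6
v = 45/4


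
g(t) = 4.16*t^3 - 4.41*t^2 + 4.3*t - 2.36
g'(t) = 12.48*t^2 - 8.82*t + 4.3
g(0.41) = -1.05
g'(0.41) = 2.78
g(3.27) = 110.00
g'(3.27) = 108.91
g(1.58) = 9.83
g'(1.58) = 21.52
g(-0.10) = -2.84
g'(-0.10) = 5.31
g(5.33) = 525.18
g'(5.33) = 311.83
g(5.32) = 522.07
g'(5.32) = 310.59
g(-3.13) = -186.59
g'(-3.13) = 154.17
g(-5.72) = -949.79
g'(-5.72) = 463.08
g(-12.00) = -7877.48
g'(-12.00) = 1907.26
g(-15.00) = -15099.11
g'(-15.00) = 2944.60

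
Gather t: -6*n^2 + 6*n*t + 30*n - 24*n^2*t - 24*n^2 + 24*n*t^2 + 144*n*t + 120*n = -30*n^2 + 24*n*t^2 + 150*n + t*(-24*n^2 + 150*n)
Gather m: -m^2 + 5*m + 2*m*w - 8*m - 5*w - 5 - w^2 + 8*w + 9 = -m^2 + m*(2*w - 3) - w^2 + 3*w + 4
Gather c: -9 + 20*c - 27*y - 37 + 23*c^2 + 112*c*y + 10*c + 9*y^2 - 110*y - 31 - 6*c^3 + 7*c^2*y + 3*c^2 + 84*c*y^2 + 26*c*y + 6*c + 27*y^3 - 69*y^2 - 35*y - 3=-6*c^3 + c^2*(7*y + 26) + c*(84*y^2 + 138*y + 36) + 27*y^3 - 60*y^2 - 172*y - 80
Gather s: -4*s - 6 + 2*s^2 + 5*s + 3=2*s^2 + s - 3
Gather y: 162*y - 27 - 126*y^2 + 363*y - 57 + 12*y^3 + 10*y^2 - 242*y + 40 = 12*y^3 - 116*y^2 + 283*y - 44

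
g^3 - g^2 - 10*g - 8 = (g - 4)*(g + 1)*(g + 2)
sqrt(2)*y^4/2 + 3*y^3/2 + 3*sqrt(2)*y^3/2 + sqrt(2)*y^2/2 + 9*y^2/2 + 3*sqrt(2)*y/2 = y*(y + 3)*(y + sqrt(2)/2)*(sqrt(2)*y/2 + 1)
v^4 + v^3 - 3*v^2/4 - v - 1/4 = (v - 1)*(v + 1/2)^2*(v + 1)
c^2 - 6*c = c*(c - 6)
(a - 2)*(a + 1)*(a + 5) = a^3 + 4*a^2 - 7*a - 10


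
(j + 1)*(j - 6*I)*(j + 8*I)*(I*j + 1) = I*j^4 - j^3 + I*j^3 - j^2 + 50*I*j^2 + 48*j + 50*I*j + 48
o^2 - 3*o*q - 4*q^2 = (o - 4*q)*(o + q)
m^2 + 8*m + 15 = (m + 3)*(m + 5)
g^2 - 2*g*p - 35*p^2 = (g - 7*p)*(g + 5*p)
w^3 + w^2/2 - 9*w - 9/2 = (w - 3)*(w + 1/2)*(w + 3)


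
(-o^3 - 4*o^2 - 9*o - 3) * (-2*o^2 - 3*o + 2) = 2*o^5 + 11*o^4 + 28*o^3 + 25*o^2 - 9*o - 6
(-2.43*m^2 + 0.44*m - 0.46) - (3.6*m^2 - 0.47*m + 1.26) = -6.03*m^2 + 0.91*m - 1.72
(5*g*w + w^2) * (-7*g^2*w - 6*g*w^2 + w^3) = -35*g^3*w^2 - 37*g^2*w^3 - g*w^4 + w^5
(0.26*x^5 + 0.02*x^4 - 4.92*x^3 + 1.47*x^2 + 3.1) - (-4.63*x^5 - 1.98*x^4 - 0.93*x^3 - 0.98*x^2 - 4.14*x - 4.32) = 4.89*x^5 + 2.0*x^4 - 3.99*x^3 + 2.45*x^2 + 4.14*x + 7.42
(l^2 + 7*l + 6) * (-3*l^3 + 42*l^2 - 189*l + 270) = -3*l^5 + 21*l^4 + 87*l^3 - 801*l^2 + 756*l + 1620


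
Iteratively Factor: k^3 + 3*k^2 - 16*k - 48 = (k + 4)*(k^2 - k - 12) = (k - 4)*(k + 4)*(k + 3)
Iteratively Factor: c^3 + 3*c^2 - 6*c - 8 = (c + 4)*(c^2 - c - 2) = (c + 1)*(c + 4)*(c - 2)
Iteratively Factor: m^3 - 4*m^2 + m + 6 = (m + 1)*(m^2 - 5*m + 6) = (m - 3)*(m + 1)*(m - 2)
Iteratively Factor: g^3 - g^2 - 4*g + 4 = (g - 1)*(g^2 - 4) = (g - 1)*(g + 2)*(g - 2)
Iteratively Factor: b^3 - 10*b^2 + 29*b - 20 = (b - 1)*(b^2 - 9*b + 20) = (b - 5)*(b - 1)*(b - 4)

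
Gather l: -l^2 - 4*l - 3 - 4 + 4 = -l^2 - 4*l - 3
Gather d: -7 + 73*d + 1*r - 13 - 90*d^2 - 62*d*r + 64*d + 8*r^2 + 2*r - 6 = -90*d^2 + d*(137 - 62*r) + 8*r^2 + 3*r - 26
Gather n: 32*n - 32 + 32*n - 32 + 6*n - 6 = 70*n - 70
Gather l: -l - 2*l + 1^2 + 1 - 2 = -3*l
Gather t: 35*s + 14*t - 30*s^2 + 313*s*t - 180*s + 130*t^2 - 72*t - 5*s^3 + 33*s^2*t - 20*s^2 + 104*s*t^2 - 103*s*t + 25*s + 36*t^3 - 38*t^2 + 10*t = -5*s^3 - 50*s^2 - 120*s + 36*t^3 + t^2*(104*s + 92) + t*(33*s^2 + 210*s - 48)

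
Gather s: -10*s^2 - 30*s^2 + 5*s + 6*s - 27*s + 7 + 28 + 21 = -40*s^2 - 16*s + 56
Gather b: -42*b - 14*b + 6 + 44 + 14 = 64 - 56*b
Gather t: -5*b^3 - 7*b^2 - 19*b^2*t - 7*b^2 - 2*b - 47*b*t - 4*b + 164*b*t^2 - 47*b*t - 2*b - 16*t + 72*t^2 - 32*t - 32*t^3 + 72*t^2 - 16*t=-5*b^3 - 14*b^2 - 8*b - 32*t^3 + t^2*(164*b + 144) + t*(-19*b^2 - 94*b - 64)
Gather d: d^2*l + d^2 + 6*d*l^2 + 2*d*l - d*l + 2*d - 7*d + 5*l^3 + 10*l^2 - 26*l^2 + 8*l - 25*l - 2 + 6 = d^2*(l + 1) + d*(6*l^2 + l - 5) + 5*l^3 - 16*l^2 - 17*l + 4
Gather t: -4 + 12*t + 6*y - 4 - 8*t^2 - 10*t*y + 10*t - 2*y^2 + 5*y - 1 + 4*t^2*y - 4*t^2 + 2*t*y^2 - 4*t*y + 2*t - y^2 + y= t^2*(4*y - 12) + t*(2*y^2 - 14*y + 24) - 3*y^2 + 12*y - 9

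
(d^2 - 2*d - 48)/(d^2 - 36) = (d - 8)/(d - 6)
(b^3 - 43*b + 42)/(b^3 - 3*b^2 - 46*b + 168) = (b - 1)/(b - 4)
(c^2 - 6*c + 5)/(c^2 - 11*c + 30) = (c - 1)/(c - 6)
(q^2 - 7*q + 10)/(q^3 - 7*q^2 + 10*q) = 1/q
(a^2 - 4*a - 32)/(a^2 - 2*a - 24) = (a - 8)/(a - 6)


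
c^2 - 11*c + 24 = (c - 8)*(c - 3)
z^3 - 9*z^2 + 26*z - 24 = (z - 4)*(z - 3)*(z - 2)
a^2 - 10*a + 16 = (a - 8)*(a - 2)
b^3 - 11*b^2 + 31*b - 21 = (b - 7)*(b - 3)*(b - 1)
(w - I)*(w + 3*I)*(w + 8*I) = w^3 + 10*I*w^2 - 13*w + 24*I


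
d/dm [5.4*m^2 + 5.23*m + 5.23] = 10.8*m + 5.23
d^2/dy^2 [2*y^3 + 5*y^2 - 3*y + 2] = 12*y + 10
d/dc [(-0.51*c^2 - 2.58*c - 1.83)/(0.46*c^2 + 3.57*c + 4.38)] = (-0.6339*c^2 - 2.784*c - 4.7673)/(0.2116*c^4 + 3.2844*c^3 + 16.7745*c^2 + 31.2732*c + 19.1844)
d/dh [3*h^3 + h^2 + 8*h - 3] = 9*h^2 + 2*h + 8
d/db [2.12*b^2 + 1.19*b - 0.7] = 4.24*b + 1.19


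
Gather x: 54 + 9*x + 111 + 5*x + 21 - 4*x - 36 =10*x + 150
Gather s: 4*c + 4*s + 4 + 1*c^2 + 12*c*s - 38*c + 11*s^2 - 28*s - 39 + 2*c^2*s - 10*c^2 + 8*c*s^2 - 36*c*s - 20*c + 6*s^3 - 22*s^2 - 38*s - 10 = -9*c^2 - 54*c + 6*s^3 + s^2*(8*c - 11) + s*(2*c^2 - 24*c - 62) - 45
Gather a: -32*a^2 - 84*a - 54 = -32*a^2 - 84*a - 54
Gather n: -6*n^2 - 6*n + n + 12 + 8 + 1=-6*n^2 - 5*n + 21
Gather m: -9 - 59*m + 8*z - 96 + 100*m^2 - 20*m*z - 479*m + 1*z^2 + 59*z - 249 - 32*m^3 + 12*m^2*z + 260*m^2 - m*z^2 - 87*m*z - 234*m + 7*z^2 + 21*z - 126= -32*m^3 + m^2*(12*z + 360) + m*(-z^2 - 107*z - 772) + 8*z^2 + 88*z - 480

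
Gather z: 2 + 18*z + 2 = 18*z + 4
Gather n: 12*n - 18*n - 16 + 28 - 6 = 6 - 6*n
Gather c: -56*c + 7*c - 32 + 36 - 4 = -49*c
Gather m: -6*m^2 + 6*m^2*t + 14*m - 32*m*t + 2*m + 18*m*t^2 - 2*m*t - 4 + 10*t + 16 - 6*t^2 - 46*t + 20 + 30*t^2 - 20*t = m^2*(6*t - 6) + m*(18*t^2 - 34*t + 16) + 24*t^2 - 56*t + 32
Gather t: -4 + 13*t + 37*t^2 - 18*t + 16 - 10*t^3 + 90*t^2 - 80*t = -10*t^3 + 127*t^2 - 85*t + 12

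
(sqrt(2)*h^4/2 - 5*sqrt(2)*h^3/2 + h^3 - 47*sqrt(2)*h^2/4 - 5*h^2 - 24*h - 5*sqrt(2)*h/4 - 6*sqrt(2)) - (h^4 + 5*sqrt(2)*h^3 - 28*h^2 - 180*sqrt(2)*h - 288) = -h^4 + sqrt(2)*h^4/2 - 15*sqrt(2)*h^3/2 + h^3 - 47*sqrt(2)*h^2/4 + 23*h^2 - 24*h + 715*sqrt(2)*h/4 - 6*sqrt(2) + 288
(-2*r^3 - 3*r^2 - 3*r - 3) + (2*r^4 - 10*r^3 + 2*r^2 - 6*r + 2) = 2*r^4 - 12*r^3 - r^2 - 9*r - 1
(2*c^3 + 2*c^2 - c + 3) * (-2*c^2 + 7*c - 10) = -4*c^5 + 10*c^4 - 4*c^3 - 33*c^2 + 31*c - 30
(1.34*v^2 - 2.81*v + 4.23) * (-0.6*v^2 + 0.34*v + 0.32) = -0.804*v^4 + 2.1416*v^3 - 3.0646*v^2 + 0.539*v + 1.3536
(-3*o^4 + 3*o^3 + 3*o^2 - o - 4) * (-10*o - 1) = 30*o^5 - 27*o^4 - 33*o^3 + 7*o^2 + 41*o + 4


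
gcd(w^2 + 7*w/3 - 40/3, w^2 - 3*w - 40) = w + 5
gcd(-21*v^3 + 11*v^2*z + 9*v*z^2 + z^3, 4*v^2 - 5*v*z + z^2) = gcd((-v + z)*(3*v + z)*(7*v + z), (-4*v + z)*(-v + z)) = -v + z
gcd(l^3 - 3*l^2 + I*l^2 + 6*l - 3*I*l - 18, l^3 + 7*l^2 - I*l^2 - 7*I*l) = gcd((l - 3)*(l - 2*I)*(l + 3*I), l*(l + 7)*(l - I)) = 1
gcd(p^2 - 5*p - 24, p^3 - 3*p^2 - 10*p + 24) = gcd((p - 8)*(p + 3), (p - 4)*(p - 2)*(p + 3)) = p + 3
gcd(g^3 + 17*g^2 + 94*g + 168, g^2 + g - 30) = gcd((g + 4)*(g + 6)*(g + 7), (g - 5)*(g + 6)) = g + 6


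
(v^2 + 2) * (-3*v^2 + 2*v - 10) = -3*v^4 + 2*v^3 - 16*v^2 + 4*v - 20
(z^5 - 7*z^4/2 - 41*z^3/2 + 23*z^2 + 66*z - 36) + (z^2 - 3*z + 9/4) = z^5 - 7*z^4/2 - 41*z^3/2 + 24*z^2 + 63*z - 135/4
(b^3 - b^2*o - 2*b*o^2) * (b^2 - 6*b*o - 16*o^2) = b^5 - 7*b^4*o - 12*b^3*o^2 + 28*b^2*o^3 + 32*b*o^4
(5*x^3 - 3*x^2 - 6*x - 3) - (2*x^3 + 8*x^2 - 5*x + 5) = 3*x^3 - 11*x^2 - x - 8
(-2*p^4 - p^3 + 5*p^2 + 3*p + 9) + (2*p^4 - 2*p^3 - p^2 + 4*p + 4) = -3*p^3 + 4*p^2 + 7*p + 13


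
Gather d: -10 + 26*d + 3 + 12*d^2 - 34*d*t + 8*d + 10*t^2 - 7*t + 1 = 12*d^2 + d*(34 - 34*t) + 10*t^2 - 7*t - 6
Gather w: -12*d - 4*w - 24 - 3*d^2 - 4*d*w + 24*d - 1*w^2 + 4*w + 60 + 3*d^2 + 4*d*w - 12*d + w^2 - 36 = 0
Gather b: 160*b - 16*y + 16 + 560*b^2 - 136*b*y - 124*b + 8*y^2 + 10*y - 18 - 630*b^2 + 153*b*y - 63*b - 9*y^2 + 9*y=-70*b^2 + b*(17*y - 27) - y^2 + 3*y - 2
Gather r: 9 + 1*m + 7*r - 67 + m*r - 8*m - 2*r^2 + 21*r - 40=-7*m - 2*r^2 + r*(m + 28) - 98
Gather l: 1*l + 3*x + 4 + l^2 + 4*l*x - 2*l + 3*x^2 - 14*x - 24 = l^2 + l*(4*x - 1) + 3*x^2 - 11*x - 20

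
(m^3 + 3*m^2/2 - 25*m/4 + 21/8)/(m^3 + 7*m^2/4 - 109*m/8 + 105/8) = (4*m^2 + 12*m - 7)/(4*m^2 + 13*m - 35)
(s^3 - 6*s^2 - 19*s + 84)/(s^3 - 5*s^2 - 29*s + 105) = (s + 4)/(s + 5)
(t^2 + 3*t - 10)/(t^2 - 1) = (t^2 + 3*t - 10)/(t^2 - 1)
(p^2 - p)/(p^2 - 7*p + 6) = p/(p - 6)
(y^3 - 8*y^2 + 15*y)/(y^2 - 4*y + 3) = y*(y - 5)/(y - 1)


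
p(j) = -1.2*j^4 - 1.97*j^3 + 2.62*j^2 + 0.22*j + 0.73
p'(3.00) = -166.85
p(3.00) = -125.42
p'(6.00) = -1217.90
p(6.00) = -1884.35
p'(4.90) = -680.72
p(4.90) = -858.83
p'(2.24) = -71.65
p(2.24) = -37.98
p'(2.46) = -94.11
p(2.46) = -56.15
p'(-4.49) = 292.04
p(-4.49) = -256.83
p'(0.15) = 0.86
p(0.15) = 0.81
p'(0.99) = -5.04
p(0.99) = 0.45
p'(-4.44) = 280.58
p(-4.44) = -242.52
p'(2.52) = -100.92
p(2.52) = -62.00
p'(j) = -4.8*j^3 - 5.91*j^2 + 5.24*j + 0.22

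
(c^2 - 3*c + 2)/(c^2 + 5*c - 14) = (c - 1)/(c + 7)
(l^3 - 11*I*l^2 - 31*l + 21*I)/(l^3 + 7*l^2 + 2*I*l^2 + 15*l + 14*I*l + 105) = (l^2 - 8*I*l - 7)/(l^2 + l*(7 + 5*I) + 35*I)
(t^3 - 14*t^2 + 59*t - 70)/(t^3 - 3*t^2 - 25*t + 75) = (t^2 - 9*t + 14)/(t^2 + 2*t - 15)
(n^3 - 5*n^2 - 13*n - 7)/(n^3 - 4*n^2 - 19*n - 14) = (n + 1)/(n + 2)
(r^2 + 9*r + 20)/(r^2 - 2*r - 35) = (r + 4)/(r - 7)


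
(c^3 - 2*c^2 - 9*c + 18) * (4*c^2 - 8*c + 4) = 4*c^5 - 16*c^4 - 16*c^3 + 136*c^2 - 180*c + 72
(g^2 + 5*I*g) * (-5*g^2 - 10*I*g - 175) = -5*g^4 - 35*I*g^3 - 125*g^2 - 875*I*g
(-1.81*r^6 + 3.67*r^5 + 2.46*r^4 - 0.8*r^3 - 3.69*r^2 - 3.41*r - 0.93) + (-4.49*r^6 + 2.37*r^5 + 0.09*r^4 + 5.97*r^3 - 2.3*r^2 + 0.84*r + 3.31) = -6.3*r^6 + 6.04*r^5 + 2.55*r^4 + 5.17*r^3 - 5.99*r^2 - 2.57*r + 2.38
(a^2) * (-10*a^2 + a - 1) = -10*a^4 + a^3 - a^2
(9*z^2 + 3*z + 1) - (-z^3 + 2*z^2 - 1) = z^3 + 7*z^2 + 3*z + 2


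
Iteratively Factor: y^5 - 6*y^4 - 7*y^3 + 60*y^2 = (y)*(y^4 - 6*y^3 - 7*y^2 + 60*y) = y*(y - 5)*(y^3 - y^2 - 12*y) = y*(y - 5)*(y + 3)*(y^2 - 4*y) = y^2*(y - 5)*(y + 3)*(y - 4)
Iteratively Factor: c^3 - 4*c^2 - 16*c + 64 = (c - 4)*(c^2 - 16) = (c - 4)^2*(c + 4)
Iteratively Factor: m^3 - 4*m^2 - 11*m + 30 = (m - 5)*(m^2 + m - 6) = (m - 5)*(m + 3)*(m - 2)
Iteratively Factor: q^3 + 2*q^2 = (q)*(q^2 + 2*q) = q^2*(q + 2)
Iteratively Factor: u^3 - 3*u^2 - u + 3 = (u + 1)*(u^2 - 4*u + 3) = (u - 1)*(u + 1)*(u - 3)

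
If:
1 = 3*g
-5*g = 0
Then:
No Solution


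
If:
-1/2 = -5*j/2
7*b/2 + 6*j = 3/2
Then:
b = 3/35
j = 1/5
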